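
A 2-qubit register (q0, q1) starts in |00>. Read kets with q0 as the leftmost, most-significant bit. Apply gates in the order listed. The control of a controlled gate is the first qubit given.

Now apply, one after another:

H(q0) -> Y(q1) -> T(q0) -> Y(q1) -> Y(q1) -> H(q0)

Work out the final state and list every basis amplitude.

The final amplitudes are 0 on |00>, exp(3*I*pi/4)/2 + I/2 on |01>, 0 on |10>, -exp(3*I*pi/4)/2 + I/2 on |11>.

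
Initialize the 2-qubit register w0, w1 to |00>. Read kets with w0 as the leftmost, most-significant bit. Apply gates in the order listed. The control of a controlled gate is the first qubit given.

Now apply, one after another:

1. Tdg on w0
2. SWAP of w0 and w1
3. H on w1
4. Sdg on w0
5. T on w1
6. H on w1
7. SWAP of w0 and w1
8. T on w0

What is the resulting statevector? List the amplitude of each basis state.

The resulting statevector has amplitude 1/2 + exp(I*pi/4)/2 on |00>, 0 on |01>, -I/2 + exp(I*pi/4)/2 on |10>, 0 on |11>.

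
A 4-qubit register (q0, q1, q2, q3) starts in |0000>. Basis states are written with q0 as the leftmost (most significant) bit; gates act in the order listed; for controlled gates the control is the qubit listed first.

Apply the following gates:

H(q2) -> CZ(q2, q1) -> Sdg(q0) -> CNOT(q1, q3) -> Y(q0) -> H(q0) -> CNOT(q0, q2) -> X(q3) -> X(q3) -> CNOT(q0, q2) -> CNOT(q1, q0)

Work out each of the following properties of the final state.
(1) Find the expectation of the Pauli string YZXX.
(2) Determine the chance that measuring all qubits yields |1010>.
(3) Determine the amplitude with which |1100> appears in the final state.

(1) The observable YZXX averages to 0.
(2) Outcome |1010> occurs with probability 1/4.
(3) The amplitude on |1100> is 0.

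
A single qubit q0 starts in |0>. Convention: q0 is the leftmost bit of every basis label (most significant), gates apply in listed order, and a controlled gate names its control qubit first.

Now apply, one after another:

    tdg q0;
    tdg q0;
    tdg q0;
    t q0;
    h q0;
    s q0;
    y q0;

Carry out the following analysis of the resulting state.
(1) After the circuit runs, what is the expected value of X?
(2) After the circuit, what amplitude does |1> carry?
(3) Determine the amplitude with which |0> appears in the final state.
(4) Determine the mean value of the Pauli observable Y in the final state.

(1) In the final state, X has expectation 0.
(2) The amplitude on |1> is sqrt(2)*I/2.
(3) The amplitude on |0> is sqrt(2)/2.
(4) In the final state, Y has expectation 1.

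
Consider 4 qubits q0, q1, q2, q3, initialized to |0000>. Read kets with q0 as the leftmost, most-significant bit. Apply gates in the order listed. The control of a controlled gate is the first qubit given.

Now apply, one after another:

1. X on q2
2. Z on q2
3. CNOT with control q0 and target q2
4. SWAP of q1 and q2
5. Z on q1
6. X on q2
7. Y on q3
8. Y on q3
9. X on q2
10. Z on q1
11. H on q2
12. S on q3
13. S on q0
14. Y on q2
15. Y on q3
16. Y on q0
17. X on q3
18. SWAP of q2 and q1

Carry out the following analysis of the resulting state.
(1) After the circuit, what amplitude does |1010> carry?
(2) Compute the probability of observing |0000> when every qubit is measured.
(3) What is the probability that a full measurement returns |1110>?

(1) |1010> carries amplitude -sqrt(2)*I/2 in the final state.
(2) Outcome |0000> occurs with probability 0.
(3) The probability of measuring |1110> is 1/2.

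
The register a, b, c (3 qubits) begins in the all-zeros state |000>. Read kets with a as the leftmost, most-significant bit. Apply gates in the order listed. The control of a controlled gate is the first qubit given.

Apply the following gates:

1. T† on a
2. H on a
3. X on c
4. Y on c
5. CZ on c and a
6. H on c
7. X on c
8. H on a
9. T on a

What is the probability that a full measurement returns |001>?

Outcome |001> occurs with probability 1/2.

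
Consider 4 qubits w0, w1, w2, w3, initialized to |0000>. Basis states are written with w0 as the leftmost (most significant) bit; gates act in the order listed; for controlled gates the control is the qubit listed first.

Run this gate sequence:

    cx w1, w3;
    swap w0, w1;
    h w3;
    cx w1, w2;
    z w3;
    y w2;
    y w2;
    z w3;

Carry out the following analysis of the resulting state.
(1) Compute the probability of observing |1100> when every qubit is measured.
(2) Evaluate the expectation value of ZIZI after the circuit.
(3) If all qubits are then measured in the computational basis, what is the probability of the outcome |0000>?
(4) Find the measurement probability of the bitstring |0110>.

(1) The probability of measuring |1100> is 0. Key observation: steps 5-8 multiply out to the identity, so the circuit reduces to the remaining gates.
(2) The expectation value of ZIZI is 1.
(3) A full measurement returns |0000> with probability 1/2.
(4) The probability of measuring |0110> is 0.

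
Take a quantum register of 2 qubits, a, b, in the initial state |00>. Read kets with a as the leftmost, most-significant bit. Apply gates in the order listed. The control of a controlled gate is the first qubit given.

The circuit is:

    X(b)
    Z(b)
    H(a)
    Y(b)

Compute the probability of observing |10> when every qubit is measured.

Outcome |10> occurs with probability 1/2.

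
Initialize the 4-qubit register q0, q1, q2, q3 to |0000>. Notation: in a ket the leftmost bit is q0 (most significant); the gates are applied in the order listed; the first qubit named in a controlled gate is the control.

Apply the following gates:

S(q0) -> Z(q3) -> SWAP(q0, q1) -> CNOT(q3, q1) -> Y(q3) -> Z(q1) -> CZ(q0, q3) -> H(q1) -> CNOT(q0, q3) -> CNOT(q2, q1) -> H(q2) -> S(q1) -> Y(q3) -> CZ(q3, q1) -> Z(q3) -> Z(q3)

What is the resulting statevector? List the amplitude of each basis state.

After the circuit, the state carries amplitude 1/2 on |0000>, 1/2 on |0010>, I/2 on |0100>, I/2 on |0110>, and 0 on every other basis state.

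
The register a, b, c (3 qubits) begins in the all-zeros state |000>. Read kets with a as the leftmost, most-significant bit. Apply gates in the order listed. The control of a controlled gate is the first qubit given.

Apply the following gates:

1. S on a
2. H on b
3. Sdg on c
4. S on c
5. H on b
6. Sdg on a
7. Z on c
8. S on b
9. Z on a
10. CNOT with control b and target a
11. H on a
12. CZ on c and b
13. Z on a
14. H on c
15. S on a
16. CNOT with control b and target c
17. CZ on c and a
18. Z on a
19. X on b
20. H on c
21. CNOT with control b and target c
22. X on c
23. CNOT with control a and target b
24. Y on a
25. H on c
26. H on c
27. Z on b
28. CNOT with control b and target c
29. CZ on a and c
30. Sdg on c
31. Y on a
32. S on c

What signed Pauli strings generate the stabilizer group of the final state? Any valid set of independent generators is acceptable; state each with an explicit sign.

The final state is stabilized by the group generated by -XYI, -ZZI, -IIZ; other independent generating sets are equally valid. Key observation: steps 1-6 multiply out to the identity, so the circuit reduces to the remaining gates.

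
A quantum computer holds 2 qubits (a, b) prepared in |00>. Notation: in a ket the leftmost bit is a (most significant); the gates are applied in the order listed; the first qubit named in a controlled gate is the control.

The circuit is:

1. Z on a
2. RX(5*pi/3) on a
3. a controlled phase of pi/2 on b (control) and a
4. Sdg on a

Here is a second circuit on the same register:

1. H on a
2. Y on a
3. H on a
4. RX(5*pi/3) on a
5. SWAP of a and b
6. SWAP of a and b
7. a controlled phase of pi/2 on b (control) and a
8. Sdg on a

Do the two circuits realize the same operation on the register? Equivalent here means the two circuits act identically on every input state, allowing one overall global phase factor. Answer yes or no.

No — the two circuits implement different unitaries, even allowing a global phase.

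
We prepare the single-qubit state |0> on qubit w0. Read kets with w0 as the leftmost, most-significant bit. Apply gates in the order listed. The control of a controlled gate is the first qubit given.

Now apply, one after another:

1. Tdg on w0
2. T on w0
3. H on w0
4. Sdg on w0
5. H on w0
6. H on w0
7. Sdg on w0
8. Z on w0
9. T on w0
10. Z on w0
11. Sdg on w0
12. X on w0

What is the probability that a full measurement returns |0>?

Outcome |0> occurs with probability 1/2.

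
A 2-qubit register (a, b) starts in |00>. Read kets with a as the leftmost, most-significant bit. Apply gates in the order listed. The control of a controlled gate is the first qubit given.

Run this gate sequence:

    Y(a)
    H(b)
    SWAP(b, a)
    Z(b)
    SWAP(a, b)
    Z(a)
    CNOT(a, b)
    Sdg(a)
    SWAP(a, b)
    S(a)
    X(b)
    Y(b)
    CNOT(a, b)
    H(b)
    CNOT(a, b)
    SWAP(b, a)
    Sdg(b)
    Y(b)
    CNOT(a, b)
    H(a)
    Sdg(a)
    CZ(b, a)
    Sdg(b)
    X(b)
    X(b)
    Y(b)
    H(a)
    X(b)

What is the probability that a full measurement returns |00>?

The probability of measuring |00> is 1/4. Key observation: gates 24-25 undo each other exactly, leaving only the rest of the circuit to track.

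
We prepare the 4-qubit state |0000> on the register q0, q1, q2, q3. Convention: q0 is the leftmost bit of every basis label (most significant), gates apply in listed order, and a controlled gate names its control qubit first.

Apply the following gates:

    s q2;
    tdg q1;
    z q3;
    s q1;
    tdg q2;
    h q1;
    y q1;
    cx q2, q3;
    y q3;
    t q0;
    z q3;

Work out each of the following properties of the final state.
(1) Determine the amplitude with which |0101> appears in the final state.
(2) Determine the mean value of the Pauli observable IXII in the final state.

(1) |0101> carries amplitude sqrt(2)/2 in the final state.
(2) In the final state, IXII has expectation -1.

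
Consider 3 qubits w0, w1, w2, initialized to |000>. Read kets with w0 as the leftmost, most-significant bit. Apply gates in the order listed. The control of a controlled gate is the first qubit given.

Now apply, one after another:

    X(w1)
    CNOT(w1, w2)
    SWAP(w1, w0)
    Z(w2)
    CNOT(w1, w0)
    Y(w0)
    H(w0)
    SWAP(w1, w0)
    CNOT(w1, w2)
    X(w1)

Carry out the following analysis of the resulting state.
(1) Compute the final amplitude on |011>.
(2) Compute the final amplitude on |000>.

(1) The amplitude on |011> is sqrt(2)*I/2.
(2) The amplitude on |000> is sqrt(2)*I/2.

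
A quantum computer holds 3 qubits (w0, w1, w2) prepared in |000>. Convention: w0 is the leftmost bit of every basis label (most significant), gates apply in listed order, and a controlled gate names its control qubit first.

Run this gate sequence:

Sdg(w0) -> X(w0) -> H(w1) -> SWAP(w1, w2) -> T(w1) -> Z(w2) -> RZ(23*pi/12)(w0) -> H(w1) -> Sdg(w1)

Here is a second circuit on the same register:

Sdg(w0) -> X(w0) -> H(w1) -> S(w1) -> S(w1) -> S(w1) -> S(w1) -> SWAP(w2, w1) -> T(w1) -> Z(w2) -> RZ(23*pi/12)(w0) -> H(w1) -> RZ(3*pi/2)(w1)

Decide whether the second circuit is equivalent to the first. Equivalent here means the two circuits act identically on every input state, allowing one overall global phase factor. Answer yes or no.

Yes — the two circuits implement the same unitary up to a global phase.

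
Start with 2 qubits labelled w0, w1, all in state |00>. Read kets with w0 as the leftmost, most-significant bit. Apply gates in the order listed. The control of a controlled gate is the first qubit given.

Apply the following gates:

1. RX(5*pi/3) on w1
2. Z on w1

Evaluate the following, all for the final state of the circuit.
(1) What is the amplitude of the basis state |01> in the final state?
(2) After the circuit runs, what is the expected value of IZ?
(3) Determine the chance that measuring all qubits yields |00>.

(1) The amplitude on |01> is I/2.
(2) The observable IZ averages to 1/2.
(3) Outcome |00> occurs with probability 3/4.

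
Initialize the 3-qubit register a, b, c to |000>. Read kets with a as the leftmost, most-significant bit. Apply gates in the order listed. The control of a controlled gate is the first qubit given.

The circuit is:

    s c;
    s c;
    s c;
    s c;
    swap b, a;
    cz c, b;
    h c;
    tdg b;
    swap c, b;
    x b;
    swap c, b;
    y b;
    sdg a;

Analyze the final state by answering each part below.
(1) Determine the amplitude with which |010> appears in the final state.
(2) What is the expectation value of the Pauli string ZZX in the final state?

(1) The final state's coefficient on |010> equals sqrt(2)*I/2. Key observation: the block from step 1 through step 4 cancels to the identity and can be dropped.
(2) The observable ZZX averages to -1.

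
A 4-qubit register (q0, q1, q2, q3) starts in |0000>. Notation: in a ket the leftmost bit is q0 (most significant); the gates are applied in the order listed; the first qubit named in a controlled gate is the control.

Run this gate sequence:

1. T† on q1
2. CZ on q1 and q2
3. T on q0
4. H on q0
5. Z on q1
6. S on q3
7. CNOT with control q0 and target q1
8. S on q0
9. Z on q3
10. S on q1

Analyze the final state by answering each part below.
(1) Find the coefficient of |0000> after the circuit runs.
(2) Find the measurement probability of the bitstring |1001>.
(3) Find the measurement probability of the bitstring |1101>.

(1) The final state's coefficient on |0000> equals sqrt(2)/2.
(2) The probability of measuring |1001> is 0.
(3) A full measurement returns |1101> with probability 0.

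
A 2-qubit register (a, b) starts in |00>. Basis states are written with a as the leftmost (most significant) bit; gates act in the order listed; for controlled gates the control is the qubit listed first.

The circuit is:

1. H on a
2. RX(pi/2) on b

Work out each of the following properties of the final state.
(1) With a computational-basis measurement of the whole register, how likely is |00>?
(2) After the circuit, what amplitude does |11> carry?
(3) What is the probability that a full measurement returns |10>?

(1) Outcome |00> occurs with probability 1/4.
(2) The final state's coefficient on |11> equals -I/2.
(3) A full measurement returns |10> with probability 1/4.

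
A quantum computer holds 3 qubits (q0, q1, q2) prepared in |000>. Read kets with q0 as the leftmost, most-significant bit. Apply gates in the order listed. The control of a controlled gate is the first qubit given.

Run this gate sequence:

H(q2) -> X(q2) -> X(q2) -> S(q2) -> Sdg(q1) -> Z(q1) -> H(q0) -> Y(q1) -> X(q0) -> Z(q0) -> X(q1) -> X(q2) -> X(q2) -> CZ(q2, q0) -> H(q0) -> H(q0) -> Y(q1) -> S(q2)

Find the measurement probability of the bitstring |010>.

The probability of measuring |010> is 1/4.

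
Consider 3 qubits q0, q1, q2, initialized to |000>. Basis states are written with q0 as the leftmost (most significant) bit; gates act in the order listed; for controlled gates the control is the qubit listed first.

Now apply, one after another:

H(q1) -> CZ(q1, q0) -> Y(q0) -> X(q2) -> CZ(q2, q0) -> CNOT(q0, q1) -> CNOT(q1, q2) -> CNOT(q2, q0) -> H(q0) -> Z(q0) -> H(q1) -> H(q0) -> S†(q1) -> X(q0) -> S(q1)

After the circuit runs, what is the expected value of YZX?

The expectation value of YZX is 0.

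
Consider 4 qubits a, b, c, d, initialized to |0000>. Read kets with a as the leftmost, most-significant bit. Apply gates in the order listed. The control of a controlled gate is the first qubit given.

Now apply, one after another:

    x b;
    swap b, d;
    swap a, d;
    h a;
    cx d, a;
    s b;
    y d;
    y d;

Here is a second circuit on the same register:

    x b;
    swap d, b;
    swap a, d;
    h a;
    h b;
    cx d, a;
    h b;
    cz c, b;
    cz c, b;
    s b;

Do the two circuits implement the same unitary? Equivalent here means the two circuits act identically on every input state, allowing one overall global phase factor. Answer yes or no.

Yes: on every input state the two circuits agree up to one overall phase factor.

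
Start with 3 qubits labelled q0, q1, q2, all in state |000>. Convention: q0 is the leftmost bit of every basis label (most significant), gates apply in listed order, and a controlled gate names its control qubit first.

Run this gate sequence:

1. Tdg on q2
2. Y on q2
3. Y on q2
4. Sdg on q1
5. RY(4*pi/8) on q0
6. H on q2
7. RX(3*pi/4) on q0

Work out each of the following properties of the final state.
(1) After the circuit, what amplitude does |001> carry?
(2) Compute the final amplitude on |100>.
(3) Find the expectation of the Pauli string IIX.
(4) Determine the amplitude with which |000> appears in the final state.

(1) The final state's coefficient on |001> equals sqrt(2 - sqrt(2))/4 - I*sqrt(sqrt(2) + 2)/4.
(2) |100> carries amplitude sqrt(2 - sqrt(2))/4 - I*sqrt(sqrt(2) + 2)/4 in the final state.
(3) The expectation value of IIX is 1.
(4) The final state's coefficient on |000> equals sqrt(2 - sqrt(2))/4 - I*sqrt(sqrt(2) + 2)/4.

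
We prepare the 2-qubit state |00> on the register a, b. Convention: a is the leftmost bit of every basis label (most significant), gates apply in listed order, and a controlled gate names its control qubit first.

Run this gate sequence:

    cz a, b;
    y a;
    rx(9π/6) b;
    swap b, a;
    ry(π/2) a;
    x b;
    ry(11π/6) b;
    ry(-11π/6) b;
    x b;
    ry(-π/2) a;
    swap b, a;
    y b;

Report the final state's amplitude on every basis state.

After the circuit, the state carries amplitude 0 on |00>, 0 on |01>, -sqrt(2)*I/2 on |10>, sqrt(2)/2 on |11>. Key observation: steps 4-11 multiply out to the identity, so the circuit reduces to the remaining gates.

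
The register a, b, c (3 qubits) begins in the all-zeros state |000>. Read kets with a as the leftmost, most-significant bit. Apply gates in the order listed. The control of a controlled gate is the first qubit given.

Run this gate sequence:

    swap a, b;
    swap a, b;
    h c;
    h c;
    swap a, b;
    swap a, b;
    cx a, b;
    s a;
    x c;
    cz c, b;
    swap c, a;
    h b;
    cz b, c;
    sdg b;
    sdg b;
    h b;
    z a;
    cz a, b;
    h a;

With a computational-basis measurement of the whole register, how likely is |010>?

Outcome |010> occurs with probability 1/2. Key observation: gates 1-6 undo each other exactly, leaving only the rest of the circuit to track.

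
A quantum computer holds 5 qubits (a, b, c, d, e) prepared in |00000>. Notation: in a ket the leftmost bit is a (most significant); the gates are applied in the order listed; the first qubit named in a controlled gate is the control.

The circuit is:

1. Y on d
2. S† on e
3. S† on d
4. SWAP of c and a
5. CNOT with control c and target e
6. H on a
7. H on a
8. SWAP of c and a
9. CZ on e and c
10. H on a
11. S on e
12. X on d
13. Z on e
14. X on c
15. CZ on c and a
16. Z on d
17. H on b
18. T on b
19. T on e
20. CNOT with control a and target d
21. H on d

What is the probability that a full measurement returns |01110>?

A full measurement returns |01110> with probability 1/8. Key observation: steps 6-7 multiply out to the identity, so the circuit reduces to the remaining gates.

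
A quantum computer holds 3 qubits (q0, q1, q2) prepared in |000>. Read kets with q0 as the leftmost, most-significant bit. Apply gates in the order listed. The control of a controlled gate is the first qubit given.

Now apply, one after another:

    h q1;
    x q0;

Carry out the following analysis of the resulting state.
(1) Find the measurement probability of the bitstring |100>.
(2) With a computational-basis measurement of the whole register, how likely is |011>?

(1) Outcome |100> occurs with probability 1/2.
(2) Outcome |011> occurs with probability 0.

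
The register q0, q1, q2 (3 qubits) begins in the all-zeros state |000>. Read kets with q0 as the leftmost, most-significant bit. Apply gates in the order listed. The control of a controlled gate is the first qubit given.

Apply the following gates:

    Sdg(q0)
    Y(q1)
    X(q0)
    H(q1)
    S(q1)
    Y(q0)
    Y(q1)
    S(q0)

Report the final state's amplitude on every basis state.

The final amplitudes are -sqrt(2)/2 on |000>, sqrt(2)*I/2 on |010>, and 0 on every other basis state.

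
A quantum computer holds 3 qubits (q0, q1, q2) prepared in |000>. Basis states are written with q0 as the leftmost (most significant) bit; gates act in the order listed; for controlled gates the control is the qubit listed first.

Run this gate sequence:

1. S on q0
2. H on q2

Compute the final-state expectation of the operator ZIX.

The expectation value of ZIX is 1.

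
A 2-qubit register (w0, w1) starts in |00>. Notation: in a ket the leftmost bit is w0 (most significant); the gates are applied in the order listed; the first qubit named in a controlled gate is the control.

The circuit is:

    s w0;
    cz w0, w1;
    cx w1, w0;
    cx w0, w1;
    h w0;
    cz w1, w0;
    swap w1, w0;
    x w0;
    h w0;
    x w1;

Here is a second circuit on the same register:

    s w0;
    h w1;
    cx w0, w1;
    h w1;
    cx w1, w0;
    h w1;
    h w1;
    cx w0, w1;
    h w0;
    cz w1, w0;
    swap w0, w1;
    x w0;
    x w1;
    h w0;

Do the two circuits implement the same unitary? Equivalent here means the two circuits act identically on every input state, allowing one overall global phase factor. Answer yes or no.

Yes — the two circuits implement the same unitary up to a global phase.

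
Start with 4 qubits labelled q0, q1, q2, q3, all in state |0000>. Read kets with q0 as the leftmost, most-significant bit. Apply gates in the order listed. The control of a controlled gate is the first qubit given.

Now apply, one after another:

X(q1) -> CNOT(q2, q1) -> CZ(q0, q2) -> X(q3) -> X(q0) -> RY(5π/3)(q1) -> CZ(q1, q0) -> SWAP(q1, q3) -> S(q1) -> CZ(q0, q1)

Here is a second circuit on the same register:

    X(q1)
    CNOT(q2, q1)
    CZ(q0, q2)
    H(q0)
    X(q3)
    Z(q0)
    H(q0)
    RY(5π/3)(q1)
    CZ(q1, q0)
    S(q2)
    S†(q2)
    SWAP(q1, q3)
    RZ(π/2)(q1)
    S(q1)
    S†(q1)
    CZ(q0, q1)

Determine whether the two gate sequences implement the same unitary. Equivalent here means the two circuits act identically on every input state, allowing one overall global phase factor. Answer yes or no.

Yes — the two circuits implement the same unitary up to a global phase.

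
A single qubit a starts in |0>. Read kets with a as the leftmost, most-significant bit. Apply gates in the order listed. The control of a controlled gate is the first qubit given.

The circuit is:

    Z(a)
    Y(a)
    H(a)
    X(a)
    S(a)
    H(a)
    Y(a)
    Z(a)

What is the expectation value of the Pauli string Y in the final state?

The expectation value of Y is -1.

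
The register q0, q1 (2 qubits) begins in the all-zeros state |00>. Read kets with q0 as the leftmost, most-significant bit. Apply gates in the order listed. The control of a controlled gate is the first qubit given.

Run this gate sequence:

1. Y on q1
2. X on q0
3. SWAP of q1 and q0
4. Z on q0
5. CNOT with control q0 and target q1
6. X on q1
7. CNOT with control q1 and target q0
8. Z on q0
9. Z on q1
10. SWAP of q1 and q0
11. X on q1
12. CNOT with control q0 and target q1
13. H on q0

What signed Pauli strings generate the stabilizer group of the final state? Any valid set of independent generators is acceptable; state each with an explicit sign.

The final state is stabilized by the group generated by -XI, +IZ; other independent generating sets are equally valid.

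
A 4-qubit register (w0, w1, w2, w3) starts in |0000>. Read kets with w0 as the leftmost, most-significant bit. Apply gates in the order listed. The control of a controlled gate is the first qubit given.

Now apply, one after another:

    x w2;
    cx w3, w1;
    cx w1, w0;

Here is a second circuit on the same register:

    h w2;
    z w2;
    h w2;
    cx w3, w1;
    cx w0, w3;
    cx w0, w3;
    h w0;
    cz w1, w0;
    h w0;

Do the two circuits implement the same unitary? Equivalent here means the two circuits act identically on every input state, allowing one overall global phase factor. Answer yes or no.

Yes: on every input state the two circuits agree up to one overall phase factor.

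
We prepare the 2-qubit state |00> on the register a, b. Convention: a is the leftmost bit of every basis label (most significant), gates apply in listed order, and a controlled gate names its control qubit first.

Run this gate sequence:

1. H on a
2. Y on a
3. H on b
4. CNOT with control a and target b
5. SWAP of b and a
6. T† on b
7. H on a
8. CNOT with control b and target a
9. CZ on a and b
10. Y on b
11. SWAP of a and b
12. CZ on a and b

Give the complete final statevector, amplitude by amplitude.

The final amplitudes are 0 on |00>, sqrt(2)*exp(3*I*pi/4)/2 on |01>, sqrt(2)/2 on |10>, 0 on |11>.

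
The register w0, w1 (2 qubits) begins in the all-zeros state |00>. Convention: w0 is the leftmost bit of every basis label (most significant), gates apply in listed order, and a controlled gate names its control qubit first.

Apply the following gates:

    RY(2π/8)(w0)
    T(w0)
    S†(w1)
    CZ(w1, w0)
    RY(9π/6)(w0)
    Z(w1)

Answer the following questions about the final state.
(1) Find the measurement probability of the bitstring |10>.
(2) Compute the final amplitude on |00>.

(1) A full measurement returns |10> with probability 1/4.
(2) The amplitude on |00> is sqrt(2)*(-sqrt(sqrt(2) + 2) - sqrt(2 - sqrt(2))*exp(I*pi/4))/4.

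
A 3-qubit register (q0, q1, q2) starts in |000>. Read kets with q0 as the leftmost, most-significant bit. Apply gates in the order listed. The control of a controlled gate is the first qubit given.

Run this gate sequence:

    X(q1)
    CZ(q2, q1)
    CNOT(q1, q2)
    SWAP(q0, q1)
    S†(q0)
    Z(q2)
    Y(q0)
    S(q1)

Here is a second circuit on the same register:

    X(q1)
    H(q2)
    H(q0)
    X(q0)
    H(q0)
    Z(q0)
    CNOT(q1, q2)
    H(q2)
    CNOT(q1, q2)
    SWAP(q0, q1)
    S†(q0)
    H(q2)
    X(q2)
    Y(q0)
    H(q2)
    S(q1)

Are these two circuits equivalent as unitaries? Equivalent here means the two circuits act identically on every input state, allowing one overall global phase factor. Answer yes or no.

Yes, they are equivalent — the unitaries differ by at most a global phase.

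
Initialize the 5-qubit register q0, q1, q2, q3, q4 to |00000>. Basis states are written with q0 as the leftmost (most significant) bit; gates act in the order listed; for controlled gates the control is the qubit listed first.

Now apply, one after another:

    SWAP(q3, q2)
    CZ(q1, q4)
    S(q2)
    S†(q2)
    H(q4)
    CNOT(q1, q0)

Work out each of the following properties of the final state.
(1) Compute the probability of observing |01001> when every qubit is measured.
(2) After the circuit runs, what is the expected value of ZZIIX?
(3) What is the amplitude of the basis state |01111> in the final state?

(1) The probability of measuring |01001> is 0. Key observation: the block from step 3 through step 4 cancels to the identity and can be dropped.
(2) The observable ZZIIX averages to 1.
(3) The amplitude on |01111> is 0.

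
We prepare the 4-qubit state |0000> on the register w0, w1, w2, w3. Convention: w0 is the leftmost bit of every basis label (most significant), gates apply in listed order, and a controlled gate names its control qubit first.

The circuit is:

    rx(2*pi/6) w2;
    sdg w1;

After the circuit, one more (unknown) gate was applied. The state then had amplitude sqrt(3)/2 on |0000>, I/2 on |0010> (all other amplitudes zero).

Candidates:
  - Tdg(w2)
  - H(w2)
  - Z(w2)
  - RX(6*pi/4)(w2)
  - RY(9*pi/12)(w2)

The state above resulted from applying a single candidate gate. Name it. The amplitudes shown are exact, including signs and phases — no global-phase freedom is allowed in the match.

The unique candidate consistent with the amplitudes is Z(w2).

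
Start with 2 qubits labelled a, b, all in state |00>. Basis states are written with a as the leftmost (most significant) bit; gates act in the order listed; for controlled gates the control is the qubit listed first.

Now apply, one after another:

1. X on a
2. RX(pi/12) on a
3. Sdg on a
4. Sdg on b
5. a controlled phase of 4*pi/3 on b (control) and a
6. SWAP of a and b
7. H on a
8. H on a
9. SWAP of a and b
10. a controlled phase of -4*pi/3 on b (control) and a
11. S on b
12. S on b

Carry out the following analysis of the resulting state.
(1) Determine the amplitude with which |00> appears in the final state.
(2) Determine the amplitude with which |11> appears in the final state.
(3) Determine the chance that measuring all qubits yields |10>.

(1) The amplitude on |00> is -I*sqrt(sqrt(2) + 2)/4 + I*sqrt(6 - 3*sqrt(2))/4. Key observation: the block from step 4 through step 11 cancels to the identity and can be dropped.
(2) |11> carries amplitude 0 in the final state.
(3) The probability of measuring |10> is sqrt(2)/8 + sqrt(6)/8 + 1/2.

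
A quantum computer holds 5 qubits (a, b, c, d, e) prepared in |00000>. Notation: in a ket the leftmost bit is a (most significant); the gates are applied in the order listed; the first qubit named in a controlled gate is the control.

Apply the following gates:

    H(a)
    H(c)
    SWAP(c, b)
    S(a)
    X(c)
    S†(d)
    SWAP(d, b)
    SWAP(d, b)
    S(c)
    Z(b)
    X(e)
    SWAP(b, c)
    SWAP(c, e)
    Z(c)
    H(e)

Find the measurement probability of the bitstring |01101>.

A full measurement returns |01101> with probability 1/2.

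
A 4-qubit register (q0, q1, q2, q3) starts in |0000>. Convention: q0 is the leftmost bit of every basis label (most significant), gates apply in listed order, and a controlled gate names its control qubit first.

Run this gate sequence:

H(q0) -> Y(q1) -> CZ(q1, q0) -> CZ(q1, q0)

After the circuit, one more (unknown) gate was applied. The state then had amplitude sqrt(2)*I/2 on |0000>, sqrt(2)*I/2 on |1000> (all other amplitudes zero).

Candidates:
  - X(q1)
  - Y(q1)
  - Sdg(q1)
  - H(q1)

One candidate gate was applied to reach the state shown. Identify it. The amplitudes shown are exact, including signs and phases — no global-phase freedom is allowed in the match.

It was X(q1) that produced the state shown. Key observation: the block from step 3 through step 4 cancels to the identity and can be dropped.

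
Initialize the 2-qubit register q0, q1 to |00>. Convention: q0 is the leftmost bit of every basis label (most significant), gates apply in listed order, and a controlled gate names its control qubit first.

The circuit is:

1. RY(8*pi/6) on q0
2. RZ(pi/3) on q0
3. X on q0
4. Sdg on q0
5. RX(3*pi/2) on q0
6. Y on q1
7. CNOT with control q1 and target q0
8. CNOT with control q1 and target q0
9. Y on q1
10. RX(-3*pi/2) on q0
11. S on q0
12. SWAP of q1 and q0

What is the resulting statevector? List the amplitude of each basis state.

The final amplitudes are sqrt(3)*exp(I*pi/6)/2 on |00>, exp(5*I*pi/6)/2 on |01>, 0 on |10>, 0 on |11>. Key observation: steps 4-11 multiply out to the identity, so the circuit reduces to the remaining gates.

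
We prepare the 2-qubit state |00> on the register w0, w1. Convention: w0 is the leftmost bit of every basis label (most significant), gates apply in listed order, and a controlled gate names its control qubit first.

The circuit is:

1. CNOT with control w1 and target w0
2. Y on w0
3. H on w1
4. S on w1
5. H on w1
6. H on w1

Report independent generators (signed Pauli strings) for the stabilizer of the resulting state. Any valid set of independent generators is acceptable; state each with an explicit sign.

The final state is stabilized by the group generated by +IY, -ZI; other independent generating sets are equally valid.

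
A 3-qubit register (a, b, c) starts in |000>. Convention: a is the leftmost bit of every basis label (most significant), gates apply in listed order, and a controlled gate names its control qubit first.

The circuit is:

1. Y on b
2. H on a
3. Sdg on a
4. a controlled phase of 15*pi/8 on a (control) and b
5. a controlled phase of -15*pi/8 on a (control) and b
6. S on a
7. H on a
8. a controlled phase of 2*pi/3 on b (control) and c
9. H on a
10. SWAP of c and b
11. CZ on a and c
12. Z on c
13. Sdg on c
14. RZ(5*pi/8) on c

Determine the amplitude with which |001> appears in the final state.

The amplitude on |001> is -sqrt(2)*exp(5*I*pi/16)/2. Key observation: steps 2-7 multiply out to the identity, so the circuit reduces to the remaining gates.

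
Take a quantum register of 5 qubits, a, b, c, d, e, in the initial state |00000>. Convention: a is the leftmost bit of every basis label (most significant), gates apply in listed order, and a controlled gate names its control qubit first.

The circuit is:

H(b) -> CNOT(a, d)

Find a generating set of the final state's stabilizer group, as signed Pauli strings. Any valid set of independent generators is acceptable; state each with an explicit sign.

One valid set of independent stabilizer generators is +IXIII, +ZIIII, +IIZII, +IIIZI, +IIIIZ (any independent generating set of the same group is equally correct).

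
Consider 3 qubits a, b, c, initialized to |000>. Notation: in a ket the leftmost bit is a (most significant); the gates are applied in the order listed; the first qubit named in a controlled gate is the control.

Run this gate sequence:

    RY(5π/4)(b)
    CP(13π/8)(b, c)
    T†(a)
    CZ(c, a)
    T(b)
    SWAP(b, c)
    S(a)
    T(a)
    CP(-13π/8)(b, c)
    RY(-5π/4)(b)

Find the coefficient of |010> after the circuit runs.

The final state's coefficient on |010> equals sqrt(2)/4.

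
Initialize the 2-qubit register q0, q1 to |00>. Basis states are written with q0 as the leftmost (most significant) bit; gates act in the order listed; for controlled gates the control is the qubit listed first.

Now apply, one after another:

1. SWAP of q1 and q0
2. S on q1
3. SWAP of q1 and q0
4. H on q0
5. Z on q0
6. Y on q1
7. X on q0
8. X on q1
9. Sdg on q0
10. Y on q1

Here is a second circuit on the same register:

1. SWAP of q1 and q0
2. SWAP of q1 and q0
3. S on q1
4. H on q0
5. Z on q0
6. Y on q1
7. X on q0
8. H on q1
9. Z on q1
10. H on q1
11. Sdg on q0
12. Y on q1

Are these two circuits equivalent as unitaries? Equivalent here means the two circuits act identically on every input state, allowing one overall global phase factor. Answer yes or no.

No: there is an input state on which the two circuits produce genuinely different outputs (not merely differing by a phase).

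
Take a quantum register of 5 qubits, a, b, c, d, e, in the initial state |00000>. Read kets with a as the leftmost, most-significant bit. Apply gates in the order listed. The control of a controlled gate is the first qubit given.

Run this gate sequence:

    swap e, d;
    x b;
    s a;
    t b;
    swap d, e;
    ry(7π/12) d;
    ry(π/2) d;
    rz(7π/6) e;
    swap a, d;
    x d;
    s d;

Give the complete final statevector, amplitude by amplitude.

The resulting statevector has amplitude (-sqrt(2*sqrt(2) + 4)/8 - sqrt(12 - 6*sqrt(2))/8 - sqrt(4 - 2*sqrt(2))/8 + sqrt(6*sqrt(2) + 12)/8)*exp(I*pi/6) on |01010>, (-sqrt(4 - 2*sqrt(2))/8 + sqrt(12 - 6*sqrt(2))/8 + sqrt(2*sqrt(2) + 4)/8 + sqrt(6*sqrt(2) + 12)/8)*exp(I*pi/6) on |11010>, and 0 on every other basis state.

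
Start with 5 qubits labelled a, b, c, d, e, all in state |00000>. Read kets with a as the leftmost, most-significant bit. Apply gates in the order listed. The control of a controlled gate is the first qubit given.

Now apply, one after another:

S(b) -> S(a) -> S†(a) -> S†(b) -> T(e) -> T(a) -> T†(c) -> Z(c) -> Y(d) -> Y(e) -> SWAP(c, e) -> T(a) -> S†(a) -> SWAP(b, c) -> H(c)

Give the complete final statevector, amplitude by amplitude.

The final amplitudes are -sqrt(2)/2 on |01010>, -sqrt(2)/2 on |01110>, and 0 on every other basis state. Key observation: gates 1-4 undo each other exactly, leaving only the rest of the circuit to track.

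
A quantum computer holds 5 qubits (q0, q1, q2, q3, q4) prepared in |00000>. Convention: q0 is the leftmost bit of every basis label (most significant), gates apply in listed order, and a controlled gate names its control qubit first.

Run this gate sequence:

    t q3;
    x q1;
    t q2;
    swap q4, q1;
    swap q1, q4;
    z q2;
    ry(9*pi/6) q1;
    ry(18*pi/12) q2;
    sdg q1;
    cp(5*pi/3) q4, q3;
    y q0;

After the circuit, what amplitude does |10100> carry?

|10100> carries amplitude -I/2 in the final state.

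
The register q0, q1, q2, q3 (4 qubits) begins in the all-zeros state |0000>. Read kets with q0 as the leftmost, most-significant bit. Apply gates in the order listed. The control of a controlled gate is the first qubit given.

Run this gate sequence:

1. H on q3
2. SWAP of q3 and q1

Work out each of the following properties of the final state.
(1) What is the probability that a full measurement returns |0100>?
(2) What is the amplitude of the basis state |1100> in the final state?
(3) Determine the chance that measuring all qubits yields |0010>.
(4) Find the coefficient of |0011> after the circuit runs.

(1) The probability of measuring |0100> is 1/2.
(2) The amplitude on |1100> is 0.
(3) Outcome |0010> occurs with probability 0.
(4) The amplitude on |0011> is 0.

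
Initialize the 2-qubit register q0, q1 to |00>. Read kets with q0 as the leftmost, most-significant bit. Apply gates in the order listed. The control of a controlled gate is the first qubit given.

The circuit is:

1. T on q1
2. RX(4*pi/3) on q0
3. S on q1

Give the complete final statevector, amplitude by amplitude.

After the circuit, the state carries amplitude -1/2 on |00>, 0 on |01>, -sqrt(3)*I/2 on |10>, 0 on |11>.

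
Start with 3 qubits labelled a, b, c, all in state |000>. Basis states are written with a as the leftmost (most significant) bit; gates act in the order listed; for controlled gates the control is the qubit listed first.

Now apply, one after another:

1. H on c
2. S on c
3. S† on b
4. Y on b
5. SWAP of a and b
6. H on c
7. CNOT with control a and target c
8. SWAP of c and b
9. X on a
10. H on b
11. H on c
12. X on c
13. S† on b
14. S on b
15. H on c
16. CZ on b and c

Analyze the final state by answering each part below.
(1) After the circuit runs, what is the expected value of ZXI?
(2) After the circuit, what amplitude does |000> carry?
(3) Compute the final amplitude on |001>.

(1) The observable ZXI averages to 0.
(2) |000> carries amplitude sqrt(2)*I/2 in the final state.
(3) The final state's coefficient on |001> equals 0.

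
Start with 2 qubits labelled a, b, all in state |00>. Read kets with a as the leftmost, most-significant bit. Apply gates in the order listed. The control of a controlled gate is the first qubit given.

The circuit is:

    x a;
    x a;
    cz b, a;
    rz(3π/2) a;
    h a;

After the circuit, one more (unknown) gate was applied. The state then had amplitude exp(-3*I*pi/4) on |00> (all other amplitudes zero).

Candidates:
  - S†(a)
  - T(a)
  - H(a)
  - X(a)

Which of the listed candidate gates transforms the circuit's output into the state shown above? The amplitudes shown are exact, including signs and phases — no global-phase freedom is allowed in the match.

The unique candidate consistent with the amplitudes is H(a). Key observation: steps 1-2 multiply out to the identity, so the circuit reduces to the remaining gates.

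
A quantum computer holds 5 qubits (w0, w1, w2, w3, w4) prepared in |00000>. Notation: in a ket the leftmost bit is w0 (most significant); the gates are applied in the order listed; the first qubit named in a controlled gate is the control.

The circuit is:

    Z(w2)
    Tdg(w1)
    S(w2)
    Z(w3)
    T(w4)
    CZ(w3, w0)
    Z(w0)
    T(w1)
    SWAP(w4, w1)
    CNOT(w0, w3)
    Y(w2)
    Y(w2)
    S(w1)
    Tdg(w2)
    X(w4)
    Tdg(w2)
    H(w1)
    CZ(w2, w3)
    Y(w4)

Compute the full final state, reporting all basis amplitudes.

After the circuit, the state carries amplitude -sqrt(2)*I/2 on |00000>, -sqrt(2)*I/2 on |01000>, and 0 on every other basis state.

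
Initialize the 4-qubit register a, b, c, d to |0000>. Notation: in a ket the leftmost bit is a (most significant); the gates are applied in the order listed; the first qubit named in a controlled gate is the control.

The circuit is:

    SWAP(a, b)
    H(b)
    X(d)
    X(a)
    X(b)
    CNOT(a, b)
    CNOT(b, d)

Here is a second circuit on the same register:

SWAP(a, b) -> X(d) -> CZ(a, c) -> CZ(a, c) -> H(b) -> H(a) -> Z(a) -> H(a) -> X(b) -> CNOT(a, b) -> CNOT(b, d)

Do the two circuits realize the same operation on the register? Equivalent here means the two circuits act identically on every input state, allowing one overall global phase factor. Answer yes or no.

Yes — the two circuits implement the same unitary up to a global phase.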